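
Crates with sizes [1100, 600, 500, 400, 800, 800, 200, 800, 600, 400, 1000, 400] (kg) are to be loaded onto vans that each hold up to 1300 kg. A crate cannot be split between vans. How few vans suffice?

Total = 1100 + 1000 + 800 + 800 + 800 + 600 + 600 + 500 + 400 + 400 + 400 + 200 = 7600 kg.
Lower bound: ⌈7600/1300⌉ = 6 vans.
A packing using 7 vans:
  van 1: 1100 + 200 = 1300
  van 2: 1000 = 1000
  van 3: 800 + 500 = 1300
  van 4: 800 + 400 = 1200
  van 5: 800 + 400 = 1200
  van 6: 600 + 600 = 1200
  van 7: 400 = 400
No arrangement into 6 vans stays within capacity, so 7 is optimal.

7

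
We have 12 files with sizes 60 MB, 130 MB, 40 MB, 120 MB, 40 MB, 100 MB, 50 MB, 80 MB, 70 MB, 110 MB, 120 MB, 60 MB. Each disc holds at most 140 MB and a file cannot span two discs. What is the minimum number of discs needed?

Total = 130 + 120 + 120 + 110 + 100 + 80 + 70 + 60 + 60 + 50 + 40 + 40 = 980 MB.
Lower bound: ⌈980/140⌉ = 7 discs.
A packing using 8 discs:
  disc 1: 130 = 130
  disc 2: 120 = 120
  disc 3: 120 = 120
  disc 4: 110 = 110
  disc 5: 100 + 40 = 140
  disc 6: 80 + 60 = 140
  disc 7: 70 + 60 = 130
  disc 8: 50 + 40 = 90
No arrangement into 7 discs stays within capacity, so 8 is optimal.

8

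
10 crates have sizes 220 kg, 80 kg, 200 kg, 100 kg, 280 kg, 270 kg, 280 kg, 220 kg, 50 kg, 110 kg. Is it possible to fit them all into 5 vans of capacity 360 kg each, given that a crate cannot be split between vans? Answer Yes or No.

Total = 1810 kg; ⌈1810/360⌉ = 6.
At least 6 vans are required, but only 5 are allowed.

No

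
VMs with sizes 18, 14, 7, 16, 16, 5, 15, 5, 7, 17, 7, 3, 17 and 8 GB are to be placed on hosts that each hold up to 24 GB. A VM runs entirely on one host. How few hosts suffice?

Total = 18 + 17 + 17 + 16 + 16 + 15 + 14 + 8 + 7 + 7 + 7 + 5 + 5 + 3 = 155 GB.
Lower bound: ⌈155/24⌉ = 7 hosts.
A packing using 7 hosts:
  host 1: 18 + 5 = 23
  host 2: 17 + 7 = 24
  host 3: 17 + 7 = 24
  host 4: 16 + 8 = 24
  host 5: 16 + 7 = 23
  host 6: 15 + 5 + 3 = 23
  host 7: 14 = 14
This matches the lower bound, so 7 is optimal.

7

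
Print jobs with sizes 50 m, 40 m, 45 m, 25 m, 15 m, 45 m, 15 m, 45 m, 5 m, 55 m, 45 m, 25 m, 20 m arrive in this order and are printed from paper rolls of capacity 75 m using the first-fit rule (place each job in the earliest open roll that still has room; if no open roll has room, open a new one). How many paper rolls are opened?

  50 → roll 1 (new)  [load 50/75]
  40 → roll 2 (new)  [load 40/75]
  45 → roll 3 (new)  [load 45/75]
  25 → roll 1  [load 75/75]
  15 → roll 2  [load 55/75]
  45 → roll 4 (new)  [load 45/75]
  15 → roll 2  [load 70/75]
  45 → roll 5 (new)  [load 45/75]
  5 → roll 2  [load 75/75]
  55 → roll 6 (new)  [load 55/75]
  45 → roll 7 (new)  [load 45/75]
  25 → roll 3  [load 70/75]
  20 → roll 4  [load 65/75]
7 paper rolls opened.

7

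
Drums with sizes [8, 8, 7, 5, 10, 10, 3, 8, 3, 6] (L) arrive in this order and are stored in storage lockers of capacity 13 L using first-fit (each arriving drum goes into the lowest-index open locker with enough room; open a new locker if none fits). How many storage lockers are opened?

7

  8 → locker 1 (new)  [load 8/13]
  8 → locker 2 (new)  [load 8/13]
  7 → locker 3 (new)  [load 7/13]
  5 → locker 1  [load 13/13]
  10 → locker 4 (new)  [load 10/13]
  10 → locker 5 (new)  [load 10/13]
  3 → locker 2  [load 11/13]
  8 → locker 6 (new)  [load 8/13]
  3 → locker 3  [load 10/13]
  6 → locker 7 (new)  [load 6/13]
7 storage lockers opened.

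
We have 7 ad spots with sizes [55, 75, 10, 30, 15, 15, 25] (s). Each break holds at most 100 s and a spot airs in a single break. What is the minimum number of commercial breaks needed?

3

Total = 75 + 55 + 30 + 25 + 15 + 15 + 10 = 225 s.
Lower bound: ⌈225/100⌉ = 3 commercial breaks.
A packing using 3 commercial breaks:
  break 1: 75 + 25 = 100
  break 2: 55 + 30 + 15 = 100
  break 3: 15 + 10 = 25
This matches the lower bound, so 3 is optimal.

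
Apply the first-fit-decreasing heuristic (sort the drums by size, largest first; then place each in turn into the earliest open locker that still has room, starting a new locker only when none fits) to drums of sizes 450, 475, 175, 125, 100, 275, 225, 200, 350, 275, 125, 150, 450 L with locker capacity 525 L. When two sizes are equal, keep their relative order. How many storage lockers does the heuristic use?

Sorted descending: 475, 450, 450, 350, 275, 275, 225, 200, 175, 150, 125, 125, 100.
  475 → locker 1 (new)  [load 475/525]
  450 → locker 2 (new)  [load 450/525]
  450 → locker 3 (new)  [load 450/525]
  350 → locker 4 (new)  [load 350/525]
  275 → locker 5 (new)  [load 275/525]
  275 → locker 6 (new)  [load 275/525]
  225 → locker 5  [load 500/525]
  200 → locker 6  [load 475/525]
  175 → locker 4  [load 525/525]
  150 → locker 7 (new)  [load 150/525]
  125 → locker 7  [load 275/525]
  125 → locker 7  [load 400/525]
  100 → locker 7  [load 500/525]
7 storage lockers opened.

7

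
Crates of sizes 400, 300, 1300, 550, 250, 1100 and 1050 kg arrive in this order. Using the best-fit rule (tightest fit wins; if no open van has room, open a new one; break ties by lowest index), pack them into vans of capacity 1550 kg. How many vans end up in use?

4

  400 → van 1 (new)  [load 400/1550]
  300 → van 1  [load 700/1550]
  1300 → van 2 (new)  [load 1300/1550]
  550 → van 1  [load 1250/1550]
  250 → van 2  [load 1550/1550]
  1100 → van 3 (new)  [load 1100/1550]
  1050 → van 4 (new)  [load 1050/1550]
4 vans opened.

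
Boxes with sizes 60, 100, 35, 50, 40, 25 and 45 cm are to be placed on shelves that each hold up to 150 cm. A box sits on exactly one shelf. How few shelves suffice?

Total = 100 + 60 + 50 + 45 + 40 + 35 + 25 = 355 cm.
Lower bound: ⌈355/150⌉ = 3 shelves.
A packing using 3 shelves:
  shelf 1: 100 + 50 = 150
  shelf 2: 60 + 45 + 40 = 145
  shelf 3: 35 + 25 = 60
This matches the lower bound, so 3 is optimal.

3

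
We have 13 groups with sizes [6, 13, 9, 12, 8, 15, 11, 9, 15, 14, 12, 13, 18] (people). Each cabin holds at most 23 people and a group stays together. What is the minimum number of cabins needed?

8

Total = 18 + 15 + 15 + 14 + 13 + 13 + 12 + 12 + 11 + 9 + 9 + 8 + 6 = 155 people.
Lower bound: ⌈155/23⌉ = 7 cabins.
Also, 8 groups each exceed 23/2 people, and no two of those can share a cabin, so at least 8 cabins are needed.
A packing using 8 cabins:
  cabin 1: 18 = 18
  cabin 2: 15 + 8 = 23
  cabin 3: 15 + 6 = 21
  cabin 4: 14 + 9 = 23
  cabin 5: 13 + 9 = 22
  cabin 6: 13 = 13
  cabin 7: 12 + 11 = 23
  cabin 8: 12 = 12
This matches the lower bound, so 8 is optimal.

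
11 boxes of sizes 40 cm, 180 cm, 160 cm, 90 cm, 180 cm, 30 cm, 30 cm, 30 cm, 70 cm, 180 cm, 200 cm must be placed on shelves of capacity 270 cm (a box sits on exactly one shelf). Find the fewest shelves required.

Total = 200 + 180 + 180 + 180 + 160 + 90 + 70 + 40 + 30 + 30 + 30 = 1190 cm.
Lower bound: ⌈1190/270⌉ = 5 shelves.
A packing using 5 shelves:
  shelf 1: 200 + 70 = 270
  shelf 2: 180 + 90 = 270
  shelf 3: 180 + 40 + 30 = 250
  shelf 4: 180 + 30 + 30 = 240
  shelf 5: 160 = 160
This matches the lower bound, so 5 is optimal.

5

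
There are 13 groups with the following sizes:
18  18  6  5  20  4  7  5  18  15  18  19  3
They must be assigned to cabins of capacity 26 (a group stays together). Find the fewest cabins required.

7

Total = 20 + 19 + 18 + 18 + 18 + 18 + 15 + 7 + 6 + 5 + 5 + 4 + 3 = 156.
Lower bound: ⌈156/26⌉ = 6 cabins.
Also, 7 groups each exceed 13, and no two of those can share a cabin, so at least 7 cabins are needed.
A packing using 7 cabins:
  cabin 1: 20 + 6 = 26
  cabin 2: 19 + 7 = 26
  cabin 3: 18 + 5 + 3 = 26
  cabin 4: 18 + 5 = 23
  cabin 5: 18 + 4 = 22
  cabin 6: 18 = 18
  cabin 7: 15 = 15
This matches the lower bound, so 7 is optimal.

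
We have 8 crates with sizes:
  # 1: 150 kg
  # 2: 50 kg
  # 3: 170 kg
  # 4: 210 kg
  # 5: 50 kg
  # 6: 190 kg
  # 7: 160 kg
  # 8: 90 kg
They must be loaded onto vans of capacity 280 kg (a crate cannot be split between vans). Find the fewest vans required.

5

Total = 210 + 190 + 170 + 160 + 150 + 90 + 50 + 50 = 1070 kg.
Lower bound: ⌈1070/280⌉ = 4 vans.
Also, 5 crates each exceed 140 kg, and no two of those can share a van, so at least 5 vans are needed.
A packing using 5 vans:
  van 1: 210 + 50 = 260
  van 2: 190 + 90 = 280
  van 3: 170 + 50 = 220
  van 4: 160 = 160
  van 5: 150 = 150
This matches the lower bound, so 5 is optimal.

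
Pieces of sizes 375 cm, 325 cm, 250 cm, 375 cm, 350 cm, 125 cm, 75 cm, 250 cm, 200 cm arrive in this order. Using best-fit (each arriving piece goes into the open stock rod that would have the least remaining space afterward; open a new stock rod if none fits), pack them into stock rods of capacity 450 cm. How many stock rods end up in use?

6

  375 → stock rod 1 (new)  [load 375/450]
  325 → stock rod 2 (new)  [load 325/450]
  250 → stock rod 3 (new)  [load 250/450]
  375 → stock rod 4 (new)  [load 375/450]
  350 → stock rod 5 (new)  [load 350/450]
  125 → stock rod 2  [load 450/450]
  75 → stock rod 1  [load 450/450]
  250 → stock rod 6 (new)  [load 250/450]
  200 → stock rod 3  [load 450/450]
6 stock rods opened.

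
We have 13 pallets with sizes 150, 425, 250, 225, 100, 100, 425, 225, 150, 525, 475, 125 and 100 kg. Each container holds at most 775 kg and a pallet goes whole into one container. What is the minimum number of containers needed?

5

Total = 525 + 475 + 425 + 425 + 250 + 225 + 225 + 150 + 150 + 125 + 100 + 100 + 100 = 3275 kg.
Lower bound: ⌈3275/775⌉ = 5 containers.
A packing using 5 containers:
  container 1: 525 + 250 = 775
  container 2: 475 + 225 = 700
  container 3: 425 + 225 + 125 = 775
  container 4: 425 + 150 + 150 = 725
  container 5: 100 + 100 + 100 = 300
This matches the lower bound, so 5 is optimal.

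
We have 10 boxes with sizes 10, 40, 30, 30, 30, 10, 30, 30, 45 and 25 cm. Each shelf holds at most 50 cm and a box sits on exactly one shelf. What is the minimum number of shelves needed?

8

Total = 45 + 40 + 30 + 30 + 30 + 30 + 30 + 25 + 10 + 10 = 280 cm.
Lower bound: ⌈280/50⌉ = 6 shelves.
Also, 7 boxes each exceed 25 cm, and no two of those can share a shelf, so at least 7 shelves are needed.
A packing using 8 shelves:
  shelf 1: 45 = 45
  shelf 2: 40 + 10 = 50
  shelf 3: 30 + 10 = 40
  shelf 4: 30 = 30
  shelf 5: 30 = 30
  shelf 6: 30 = 30
  shelf 7: 30 = 30
  shelf 8: 25 = 25
No arrangement into 7 shelves stays within capacity, so 8 is optimal.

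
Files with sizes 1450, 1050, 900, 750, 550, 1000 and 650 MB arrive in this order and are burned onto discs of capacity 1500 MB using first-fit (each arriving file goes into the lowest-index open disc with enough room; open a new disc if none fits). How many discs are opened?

  1450 → disc 1 (new)  [load 1450/1500]
  1050 → disc 2 (new)  [load 1050/1500]
  900 → disc 3 (new)  [load 900/1500]
  750 → disc 4 (new)  [load 750/1500]
  550 → disc 3  [load 1450/1500]
  1000 → disc 5 (new)  [load 1000/1500]
  650 → disc 4  [load 1400/1500]
5 discs opened.

5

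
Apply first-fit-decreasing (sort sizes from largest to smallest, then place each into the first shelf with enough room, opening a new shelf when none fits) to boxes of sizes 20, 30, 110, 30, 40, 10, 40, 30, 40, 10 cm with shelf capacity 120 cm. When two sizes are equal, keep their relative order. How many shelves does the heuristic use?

3

Sorted descending: 110, 40, 40, 40, 30, 30, 30, 20, 10, 10.
  110 → shelf 1 (new)  [load 110/120]
  40 → shelf 2 (new)  [load 40/120]
  40 → shelf 2  [load 80/120]
  40 → shelf 2  [load 120/120]
  30 → shelf 3 (new)  [load 30/120]
  30 → shelf 3  [load 60/120]
  30 → shelf 3  [load 90/120]
  20 → shelf 3  [load 110/120]
  10 → shelf 1  [load 120/120]
  10 → shelf 3  [load 120/120]
3 shelves opened.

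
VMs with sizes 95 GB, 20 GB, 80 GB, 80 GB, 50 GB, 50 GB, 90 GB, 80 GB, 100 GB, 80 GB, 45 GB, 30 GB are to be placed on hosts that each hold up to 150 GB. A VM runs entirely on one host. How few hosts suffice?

Total = 100 + 95 + 90 + 80 + 80 + 80 + 80 + 50 + 50 + 45 + 30 + 20 = 800 GB.
Lower bound: ⌈800/150⌉ = 6 hosts.
Also, 7 VMs each exceed 75 GB, and no two of those can share a host, so at least 7 hosts are needed.
A packing using 7 hosts:
  host 1: 100 + 50 = 150
  host 2: 95 + 50 = 145
  host 3: 90 + 45 = 135
  host 4: 80 + 30 + 20 = 130
  host 5: 80 = 80
  host 6: 80 = 80
  host 7: 80 = 80
This matches the lower bound, so 7 is optimal.

7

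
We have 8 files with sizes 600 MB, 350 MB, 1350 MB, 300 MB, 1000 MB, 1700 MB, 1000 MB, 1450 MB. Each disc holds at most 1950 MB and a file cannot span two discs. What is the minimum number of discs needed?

5

Total = 1700 + 1450 + 1350 + 1000 + 1000 + 600 + 350 + 300 = 7750 MB.
Lower bound: ⌈7750/1950⌉ = 4 discs.
Also, 5 files each exceed 975 MB, and no two of those can share a disc, so at least 5 discs are needed.
A packing using 5 discs:
  disc 1: 1700 = 1700
  disc 2: 1450 + 350 = 1800
  disc 3: 1350 + 600 = 1950
  disc 4: 1000 + 300 = 1300
  disc 5: 1000 = 1000
This matches the lower bound, so 5 is optimal.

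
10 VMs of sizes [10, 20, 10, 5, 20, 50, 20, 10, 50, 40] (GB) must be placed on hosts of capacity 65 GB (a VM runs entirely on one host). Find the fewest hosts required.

Total = 50 + 50 + 40 + 20 + 20 + 20 + 10 + 10 + 10 + 5 = 235 GB.
Lower bound: ⌈235/65⌉ = 4 hosts.
A packing using 4 hosts:
  host 1: 50 + 10 + 5 = 65
  host 2: 50 + 10 = 60
  host 3: 40 + 20 = 60
  host 4: 20 + 20 + 10 = 50
This matches the lower bound, so 4 is optimal.

4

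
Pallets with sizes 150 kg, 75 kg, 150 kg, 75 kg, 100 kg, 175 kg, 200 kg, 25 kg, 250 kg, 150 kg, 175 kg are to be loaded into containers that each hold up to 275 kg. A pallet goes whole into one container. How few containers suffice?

Total = 250 + 200 + 175 + 175 + 150 + 150 + 150 + 100 + 75 + 75 + 25 = 1525 kg.
Lower bound: ⌈1525/275⌉ = 6 containers.
Also, 7 pallets each exceed 275/2 kg, and no two of those can share a container, so at least 7 containers are needed.
A packing using 7 containers:
  container 1: 250 + 25 = 275
  container 2: 200 + 75 = 275
  container 3: 175 + 100 = 275
  container 4: 175 + 75 = 250
  container 5: 150 = 150
  container 6: 150 = 150
  container 7: 150 = 150
This matches the lower bound, so 7 is optimal.

7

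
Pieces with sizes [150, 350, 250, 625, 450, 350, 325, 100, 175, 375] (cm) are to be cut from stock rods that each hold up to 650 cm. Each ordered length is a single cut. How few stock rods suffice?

Total = 625 + 450 + 375 + 350 + 350 + 325 + 250 + 175 + 150 + 100 = 3150 cm.
Lower bound: ⌈3150/650⌉ = 5 stock rods.
A packing using 6 stock rods:
  stock rod 1: 625 = 625
  stock rod 2: 450 + 175 = 625
  stock rod 3: 375 + 250 = 625
  stock rod 4: 350 + 150 + 100 = 600
  stock rod 5: 350 = 350
  stock rod 6: 325 = 325
No arrangement into 5 stock rods stays within capacity, so 6 is optimal.

6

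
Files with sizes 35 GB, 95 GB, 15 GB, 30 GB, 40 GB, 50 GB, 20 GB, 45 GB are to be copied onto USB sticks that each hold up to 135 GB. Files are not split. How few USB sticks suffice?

3

Total = 95 + 50 + 45 + 40 + 35 + 30 + 20 + 15 = 330 GB.
Lower bound: ⌈330/135⌉ = 3 USB sticks.
A packing using 3 USB sticks:
  USB stick 1: 95 + 40 = 135
  USB stick 2: 50 + 45 + 35 = 130
  USB stick 3: 30 + 20 + 15 = 65
This matches the lower bound, so 3 is optimal.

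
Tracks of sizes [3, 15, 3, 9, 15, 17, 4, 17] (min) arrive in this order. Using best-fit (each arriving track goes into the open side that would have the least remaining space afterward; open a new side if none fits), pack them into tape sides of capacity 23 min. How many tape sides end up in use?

  3 → side 1 (new)  [load 3/23]
  15 → side 1  [load 18/23]
  3 → side 1  [load 21/23]
  9 → side 2 (new)  [load 9/23]
  15 → side 3 (new)  [load 15/23]
  17 → side 4 (new)  [load 17/23]
  4 → side 4  [load 21/23]
  17 → side 5 (new)  [load 17/23]
5 tape sides opened.

5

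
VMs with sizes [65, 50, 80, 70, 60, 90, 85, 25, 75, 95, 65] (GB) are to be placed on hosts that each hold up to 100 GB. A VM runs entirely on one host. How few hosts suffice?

Total = 95 + 90 + 85 + 80 + 75 + 70 + 65 + 65 + 60 + 50 + 25 = 760 GB.
Lower bound: ⌈760/100⌉ = 8 hosts.
Also, 9 VMs each exceed 50 GB, and no two of those can share a host, so at least 9 hosts are needed.
A packing using 10 hosts:
  host 1: 95 = 95
  host 2: 90 = 90
  host 3: 85 = 85
  host 4: 80 = 80
  host 5: 75 + 25 = 100
  host 6: 70 = 70
  host 7: 65 = 65
  host 8: 65 = 65
  host 9: 60 = 60
  host 10: 50 = 50
No arrangement into 9 hosts stays within capacity, so 10 is optimal.

10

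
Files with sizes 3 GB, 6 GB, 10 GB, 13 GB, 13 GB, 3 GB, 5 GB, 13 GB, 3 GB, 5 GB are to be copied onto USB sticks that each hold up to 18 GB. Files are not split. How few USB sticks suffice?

5

Total = 13 + 13 + 13 + 10 + 6 + 5 + 5 + 3 + 3 + 3 = 74 GB.
Lower bound: ⌈74/18⌉ = 5 USB sticks.
A packing using 5 USB sticks:
  USB stick 1: 13 + 5 = 18
  USB stick 2: 13 + 5 = 18
  USB stick 3: 13 + 3 = 16
  USB stick 4: 10 + 6 = 16
  USB stick 5: 3 + 3 = 6
This matches the lower bound, so 5 is optimal.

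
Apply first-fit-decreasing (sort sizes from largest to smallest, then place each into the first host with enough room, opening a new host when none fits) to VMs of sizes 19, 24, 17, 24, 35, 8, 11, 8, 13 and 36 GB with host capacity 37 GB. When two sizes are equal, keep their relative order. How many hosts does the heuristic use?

6

Sorted descending: 36, 35, 24, 24, 19, 17, 13, 11, 8, 8.
  36 → host 1 (new)  [load 36/37]
  35 → host 2 (new)  [load 35/37]
  24 → host 3 (new)  [load 24/37]
  24 → host 4 (new)  [load 24/37]
  19 → host 5 (new)  [load 19/37]
  17 → host 5  [load 36/37]
  13 → host 3  [load 37/37]
  11 → host 4  [load 35/37]
  8 → host 6 (new)  [load 8/37]
  8 → host 6  [load 16/37]
6 hosts opened.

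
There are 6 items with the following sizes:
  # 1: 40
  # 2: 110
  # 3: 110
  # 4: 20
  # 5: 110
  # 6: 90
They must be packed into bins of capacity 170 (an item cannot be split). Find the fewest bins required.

Total = 110 + 110 + 110 + 90 + 40 + 20 = 480.
Lower bound: ⌈480/170⌉ = 3 bins.
Also, 4 items each exceed 85, and no two of those can share a bin, so at least 4 bins are needed.
A packing using 4 bins:
  bin 1: 110 + 40 + 20 = 170
  bin 2: 110 = 110
  bin 3: 110 = 110
  bin 4: 90 = 90
This matches the lower bound, so 4 is optimal.

4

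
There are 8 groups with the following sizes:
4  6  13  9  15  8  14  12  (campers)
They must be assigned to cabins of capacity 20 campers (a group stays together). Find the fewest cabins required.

Total = 15 + 14 + 13 + 12 + 9 + 8 + 6 + 4 = 81 campers.
Lower bound: ⌈81/20⌉ = 5 cabins.
A packing using 5 cabins:
  cabin 1: 15 + 4 = 19
  cabin 2: 14 + 6 = 20
  cabin 3: 13 = 13
  cabin 4: 12 + 8 = 20
  cabin 5: 9 = 9
This matches the lower bound, so 5 is optimal.

5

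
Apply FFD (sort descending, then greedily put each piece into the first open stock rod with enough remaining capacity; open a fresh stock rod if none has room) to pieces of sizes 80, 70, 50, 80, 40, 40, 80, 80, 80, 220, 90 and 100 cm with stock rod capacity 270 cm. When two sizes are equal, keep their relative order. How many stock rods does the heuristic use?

Sorted descending: 220, 100, 90, 80, 80, 80, 80, 80, 70, 50, 40, 40.
  220 → stock rod 1 (new)  [load 220/270]
  100 → stock rod 2 (new)  [load 100/270]
  90 → stock rod 2  [load 190/270]
  80 → stock rod 2  [load 270/270]
  80 → stock rod 3 (new)  [load 80/270]
  80 → stock rod 3  [load 160/270]
  80 → stock rod 3  [load 240/270]
  80 → stock rod 4 (new)  [load 80/270]
  70 → stock rod 4  [load 150/270]
  50 → stock rod 1  [load 270/270]
  40 → stock rod 4  [load 190/270]
  40 → stock rod 4  [load 230/270]
4 stock rods opened.

4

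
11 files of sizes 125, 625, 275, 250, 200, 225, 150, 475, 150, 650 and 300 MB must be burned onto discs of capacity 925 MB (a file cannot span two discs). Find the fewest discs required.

4

Total = 650 + 625 + 475 + 300 + 275 + 250 + 225 + 200 + 150 + 150 + 125 = 3425 MB.
Lower bound: ⌈3425/925⌉ = 4 discs.
A packing using 4 discs:
  disc 1: 650 + 275 = 925
  disc 2: 625 + 300 = 925
  disc 3: 475 + 250 + 200 = 925
  disc 4: 225 + 150 + 150 + 125 = 650
This matches the lower bound, so 4 is optimal.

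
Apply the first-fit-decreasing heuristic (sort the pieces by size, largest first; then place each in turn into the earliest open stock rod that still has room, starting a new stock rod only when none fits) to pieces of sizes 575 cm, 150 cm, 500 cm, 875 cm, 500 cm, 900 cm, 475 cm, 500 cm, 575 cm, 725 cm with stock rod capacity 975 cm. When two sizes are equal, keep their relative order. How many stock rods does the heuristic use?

Sorted descending: 900, 875, 725, 575, 575, 500, 500, 500, 475, 150.
  900 → stock rod 1 (new)  [load 900/975]
  875 → stock rod 2 (new)  [load 875/975]
  725 → stock rod 3 (new)  [load 725/975]
  575 → stock rod 4 (new)  [load 575/975]
  575 → stock rod 5 (new)  [load 575/975]
  500 → stock rod 6 (new)  [load 500/975]
  500 → stock rod 7 (new)  [load 500/975]
  500 → stock rod 8 (new)  [load 500/975]
  475 → stock rod 6  [load 975/975]
  150 → stock rod 3  [load 875/975]
8 stock rods opened.

8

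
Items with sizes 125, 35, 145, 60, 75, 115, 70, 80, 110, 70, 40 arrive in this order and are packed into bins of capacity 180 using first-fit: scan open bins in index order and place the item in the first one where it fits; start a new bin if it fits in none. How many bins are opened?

6

  125 → bin 1 (new)  [load 125/180]
  35 → bin 1  [load 160/180]
  145 → bin 2 (new)  [load 145/180]
  60 → bin 3 (new)  [load 60/180]
  75 → bin 3  [load 135/180]
  115 → bin 4 (new)  [load 115/180]
  70 → bin 5 (new)  [load 70/180]
  80 → bin 5  [load 150/180]
  110 → bin 6 (new)  [load 110/180]
  70 → bin 6  [load 180/180]
  40 → bin 3  [load 175/180]
6 bins opened.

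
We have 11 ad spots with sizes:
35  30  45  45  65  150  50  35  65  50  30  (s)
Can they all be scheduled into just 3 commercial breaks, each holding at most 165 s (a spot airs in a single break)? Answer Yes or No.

No

Total = 600 s; ⌈600/165⌉ = 4.
At least 4 commercial breaks are required, but only 3 are allowed.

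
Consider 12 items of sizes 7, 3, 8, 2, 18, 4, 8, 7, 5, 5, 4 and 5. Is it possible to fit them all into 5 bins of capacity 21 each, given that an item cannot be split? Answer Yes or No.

Yes

A valid assignment using 4 bins:
  bin 1: 18 + 3 = 21
  bin 2: 8 + 8 + 5 = 21
  bin 3: 7 + 7 + 5 + 2 = 21
  bin 4: 5 + 4 + 4 = 13
That uses only 4 ≤ 5, so 5 bins are enough.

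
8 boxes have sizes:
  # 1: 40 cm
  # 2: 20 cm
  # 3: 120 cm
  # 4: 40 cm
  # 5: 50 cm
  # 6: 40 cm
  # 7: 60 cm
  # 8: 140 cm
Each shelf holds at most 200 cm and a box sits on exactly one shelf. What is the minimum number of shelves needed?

3

Total = 140 + 120 + 60 + 50 + 40 + 40 + 40 + 20 = 510 cm.
Lower bound: ⌈510/200⌉ = 3 shelves.
A packing using 3 shelves:
  shelf 1: 140 + 60 = 200
  shelf 2: 120 + 50 + 20 = 190
  shelf 3: 40 + 40 + 40 = 120
This matches the lower bound, so 3 is optimal.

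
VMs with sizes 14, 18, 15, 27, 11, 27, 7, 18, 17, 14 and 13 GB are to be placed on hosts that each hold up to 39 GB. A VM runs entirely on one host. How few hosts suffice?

Total = 27 + 27 + 18 + 18 + 17 + 15 + 14 + 14 + 13 + 11 + 7 = 181 GB.
Lower bound: ⌈181/39⌉ = 5 hosts.
A packing using 6 hosts:
  host 1: 27 + 11 = 38
  host 2: 27 + 7 = 34
  host 3: 18 + 18 = 36
  host 4: 17 + 15 = 32
  host 5: 14 + 14 = 28
  host 6: 13 = 13
No arrangement into 5 hosts stays within capacity, so 6 is optimal.

6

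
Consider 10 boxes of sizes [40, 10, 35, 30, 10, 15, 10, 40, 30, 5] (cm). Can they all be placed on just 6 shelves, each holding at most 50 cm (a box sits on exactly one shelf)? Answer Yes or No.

Yes

A valid assignment using 5 shelves:
  shelf 1: 40 + 10 = 50
  shelf 2: 40 + 10 = 50
  shelf 3: 35 + 15 = 50
  shelf 4: 30 + 10 + 5 = 45
  shelf 5: 30 = 30
That uses only 5 ≤ 6, so 6 shelves are enough.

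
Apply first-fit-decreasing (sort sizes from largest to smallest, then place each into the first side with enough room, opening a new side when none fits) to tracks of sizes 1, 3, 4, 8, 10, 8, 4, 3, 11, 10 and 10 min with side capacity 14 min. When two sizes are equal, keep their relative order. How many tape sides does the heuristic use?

6

Sorted descending: 11, 10, 10, 10, 8, 8, 4, 4, 3, 3, 1.
  11 → side 1 (new)  [load 11/14]
  10 → side 2 (new)  [load 10/14]
  10 → side 3 (new)  [load 10/14]
  10 → side 4 (new)  [load 10/14]
  8 → side 5 (new)  [load 8/14]
  8 → side 6 (new)  [load 8/14]
  4 → side 2  [load 14/14]
  4 → side 3  [load 14/14]
  3 → side 1  [load 14/14]
  3 → side 4  [load 13/14]
  1 → side 4  [load 14/14]
6 tape sides opened.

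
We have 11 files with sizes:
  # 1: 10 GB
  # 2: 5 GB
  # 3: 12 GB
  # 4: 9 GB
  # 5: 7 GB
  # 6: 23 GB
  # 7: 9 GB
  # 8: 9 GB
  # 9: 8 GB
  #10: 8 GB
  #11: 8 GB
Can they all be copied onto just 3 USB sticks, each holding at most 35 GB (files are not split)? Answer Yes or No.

No

Total = 108 GB; ⌈108/35⌉ = 4.
At least 4 USB sticks are required, but only 3 are allowed.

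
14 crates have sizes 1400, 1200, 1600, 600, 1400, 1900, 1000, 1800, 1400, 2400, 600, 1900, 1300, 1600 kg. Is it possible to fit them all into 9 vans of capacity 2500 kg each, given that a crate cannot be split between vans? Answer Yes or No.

Total = 20100 kg; ⌈20100/2500⌉ = 9.
10 crates each exceed half the capacity and cannot share a van, forcing at least 10 vans.
At least 10 vans are required, but only 9 are allowed.

No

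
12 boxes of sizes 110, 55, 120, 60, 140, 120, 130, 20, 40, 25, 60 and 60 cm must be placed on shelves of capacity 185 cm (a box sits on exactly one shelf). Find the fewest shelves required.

6

Total = 140 + 130 + 120 + 120 + 110 + 60 + 60 + 60 + 55 + 40 + 25 + 20 = 940 cm.
Lower bound: ⌈940/185⌉ = 6 shelves.
A packing using 6 shelves:
  shelf 1: 140 + 40 = 180
  shelf 2: 130 + 55 = 185
  shelf 3: 120 + 60 = 180
  shelf 4: 120 + 60 = 180
  shelf 5: 110 + 60 = 170
  shelf 6: 25 + 20 = 45
This matches the lower bound, so 6 is optimal.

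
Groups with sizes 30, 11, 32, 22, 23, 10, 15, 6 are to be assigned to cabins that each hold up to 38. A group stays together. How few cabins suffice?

Total = 32 + 30 + 23 + 22 + 15 + 11 + 10 + 6 = 149.
Lower bound: ⌈149/38⌉ = 4 cabins.
A packing using 5 cabins:
  cabin 1: 32 + 6 = 38
  cabin 2: 30 = 30
  cabin 3: 23 + 15 = 38
  cabin 4: 22 + 11 = 33
  cabin 5: 10 = 10
No arrangement into 4 cabins stays within capacity, so 5 is optimal.

5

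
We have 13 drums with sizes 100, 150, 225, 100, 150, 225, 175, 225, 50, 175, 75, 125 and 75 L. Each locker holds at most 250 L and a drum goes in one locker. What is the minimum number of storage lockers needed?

Total = 225 + 225 + 225 + 175 + 175 + 150 + 150 + 125 + 100 + 100 + 75 + 75 + 50 = 1850 L.
Lower bound: ⌈1850/250⌉ = 8 storage lockers.
A packing using 8 storage lockers:
  locker 1: 225 = 225
  locker 2: 225 = 225
  locker 3: 225 = 225
  locker 4: 175 + 75 = 250
  locker 5: 175 + 75 = 250
  locker 6: 150 + 100 = 250
  locker 7: 150 + 100 = 250
  locker 8: 125 + 50 = 175
This matches the lower bound, so 8 is optimal.

8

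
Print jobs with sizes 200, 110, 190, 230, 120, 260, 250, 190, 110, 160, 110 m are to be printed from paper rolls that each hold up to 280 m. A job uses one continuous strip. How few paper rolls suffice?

9

Total = 260 + 250 + 230 + 200 + 190 + 190 + 160 + 120 + 110 + 110 + 110 = 1930 m.
Lower bound: ⌈1930/280⌉ = 7 paper rolls.
A packing using 9 paper rolls:
  roll 1: 260 = 260
  roll 2: 250 = 250
  roll 3: 230 = 230
  roll 4: 200 = 200
  roll 5: 190 = 190
  roll 6: 190 = 190
  roll 7: 160 + 120 = 280
  roll 8: 110 + 110 = 220
  roll 9: 110 = 110
No arrangement into 8 paper rolls stays within capacity, so 9 is optimal.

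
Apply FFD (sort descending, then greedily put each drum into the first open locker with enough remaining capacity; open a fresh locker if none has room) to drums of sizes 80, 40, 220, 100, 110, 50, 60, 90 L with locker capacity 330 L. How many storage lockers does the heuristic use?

3

Sorted descending: 220, 110, 100, 90, 80, 60, 50, 40.
  220 → locker 1 (new)  [load 220/330]
  110 → locker 1  [load 330/330]
  100 → locker 2 (new)  [load 100/330]
  90 → locker 2  [load 190/330]
  80 → locker 2  [load 270/330]
  60 → locker 2  [load 330/330]
  50 → locker 3 (new)  [load 50/330]
  40 → locker 3  [load 90/330]
3 storage lockers opened.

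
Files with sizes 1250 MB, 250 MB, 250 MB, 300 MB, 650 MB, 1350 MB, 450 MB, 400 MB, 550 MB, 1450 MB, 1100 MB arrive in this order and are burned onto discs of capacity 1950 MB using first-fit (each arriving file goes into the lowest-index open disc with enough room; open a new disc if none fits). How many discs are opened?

5

  1250 → disc 1 (new)  [load 1250/1950]
  250 → disc 1  [load 1500/1950]
  250 → disc 1  [load 1750/1950]
  300 → disc 2 (new)  [load 300/1950]
  650 → disc 2  [load 950/1950]
  1350 → disc 3 (new)  [load 1350/1950]
  450 → disc 2  [load 1400/1950]
  400 → disc 2  [load 1800/1950]
  550 → disc 3  [load 1900/1950]
  1450 → disc 4 (new)  [load 1450/1950]
  1100 → disc 5 (new)  [load 1100/1950]
5 discs opened.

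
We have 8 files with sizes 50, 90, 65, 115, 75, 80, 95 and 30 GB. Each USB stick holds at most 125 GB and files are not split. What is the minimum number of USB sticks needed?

6

Total = 115 + 95 + 90 + 80 + 75 + 65 + 50 + 30 = 600 GB.
Lower bound: ⌈600/125⌉ = 5 USB sticks.
Also, 6 files each exceed 125/2 GB, and no two of those can share a USB stick, so at least 6 USB sticks are needed.
A packing using 6 USB sticks:
  USB stick 1: 115 = 115
  USB stick 2: 95 + 30 = 125
  USB stick 3: 90 = 90
  USB stick 4: 80 = 80
  USB stick 5: 75 + 50 = 125
  USB stick 6: 65 = 65
This matches the lower bound, so 6 is optimal.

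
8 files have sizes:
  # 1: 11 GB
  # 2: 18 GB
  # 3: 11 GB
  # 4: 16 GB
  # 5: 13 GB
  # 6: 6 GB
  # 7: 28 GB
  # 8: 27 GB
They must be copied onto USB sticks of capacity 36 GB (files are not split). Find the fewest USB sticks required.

4

Total = 28 + 27 + 18 + 16 + 13 + 11 + 11 + 6 = 130 GB.
Lower bound: ⌈130/36⌉ = 4 USB sticks.
A packing using 4 USB sticks:
  USB stick 1: 28 + 6 = 34
  USB stick 2: 27 = 27
  USB stick 3: 18 + 16 = 34
  USB stick 4: 13 + 11 + 11 = 35
This matches the lower bound, so 4 is optimal.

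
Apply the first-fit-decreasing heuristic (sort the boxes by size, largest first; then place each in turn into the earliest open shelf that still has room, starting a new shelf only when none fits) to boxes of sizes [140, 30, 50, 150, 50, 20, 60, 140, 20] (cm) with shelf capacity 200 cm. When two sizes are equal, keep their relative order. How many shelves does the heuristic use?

4

Sorted descending: 150, 140, 140, 60, 50, 50, 30, 20, 20.
  150 → shelf 1 (new)  [load 150/200]
  140 → shelf 2 (new)  [load 140/200]
  140 → shelf 3 (new)  [load 140/200]
  60 → shelf 2  [load 200/200]
  50 → shelf 1  [load 200/200]
  50 → shelf 3  [load 190/200]
  30 → shelf 4 (new)  [load 30/200]
  20 → shelf 4  [load 50/200]
  20 → shelf 4  [load 70/200]
4 shelves opened.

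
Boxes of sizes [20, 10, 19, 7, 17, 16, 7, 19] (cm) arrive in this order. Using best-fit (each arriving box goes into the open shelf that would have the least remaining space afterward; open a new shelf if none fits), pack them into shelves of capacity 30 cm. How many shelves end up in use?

5

  20 → shelf 1 (new)  [load 20/30]
  10 → shelf 1  [load 30/30]
  19 → shelf 2 (new)  [load 19/30]
  7 → shelf 2  [load 26/30]
  17 → shelf 3 (new)  [load 17/30]
  16 → shelf 4 (new)  [load 16/30]
  7 → shelf 3  [load 24/30]
  19 → shelf 5 (new)  [load 19/30]
5 shelves opened.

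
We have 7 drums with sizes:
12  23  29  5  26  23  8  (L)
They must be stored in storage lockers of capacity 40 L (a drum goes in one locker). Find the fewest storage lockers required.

Total = 29 + 26 + 23 + 23 + 12 + 8 + 5 = 126 L.
Lower bound: ⌈126/40⌉ = 4 storage lockers.
A packing using 4 storage lockers:
  locker 1: 29 + 8 = 37
  locker 2: 26 + 12 = 38
  locker 3: 23 + 5 = 28
  locker 4: 23 = 23
This matches the lower bound, so 4 is optimal.

4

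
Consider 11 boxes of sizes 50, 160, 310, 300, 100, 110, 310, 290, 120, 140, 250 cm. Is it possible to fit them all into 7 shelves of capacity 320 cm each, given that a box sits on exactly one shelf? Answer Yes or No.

No

Total = 2140 cm; ⌈2140/320⌉ = 7.
The bound of 7 does not rule out 7, but exhaustive search shows no assignment into 7 shelves of capacity 320 cm exists — the minimum is 8.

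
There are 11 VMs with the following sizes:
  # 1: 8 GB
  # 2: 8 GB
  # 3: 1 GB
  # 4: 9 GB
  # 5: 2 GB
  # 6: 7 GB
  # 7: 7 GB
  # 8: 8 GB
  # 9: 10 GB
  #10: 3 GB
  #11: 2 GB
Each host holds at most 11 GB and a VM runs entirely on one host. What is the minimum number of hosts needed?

7

Total = 10 + 9 + 8 + 8 + 8 + 7 + 7 + 3 + 2 + 2 + 1 = 65 GB.
Lower bound: ⌈65/11⌉ = 6 hosts.
Also, 7 VMs each exceed 11/2 GB, and no two of those can share a host, so at least 7 hosts are needed.
A packing using 7 hosts:
  host 1: 10 + 1 = 11
  host 2: 9 + 2 = 11
  host 3: 8 + 3 = 11
  host 4: 8 + 2 = 10
  host 5: 8 = 8
  host 6: 7 = 7
  host 7: 7 = 7
This matches the lower bound, so 7 is optimal.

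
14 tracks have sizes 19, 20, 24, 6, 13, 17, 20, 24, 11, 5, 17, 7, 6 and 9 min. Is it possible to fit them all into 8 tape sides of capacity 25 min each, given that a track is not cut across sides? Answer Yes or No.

Total = 198 min; ⌈198/25⌉ = 8.
The bound of 8 does not rule out 8, but exhaustive search shows no assignment into 8 tape sides of capacity 25 min exists — the minimum is 9.

No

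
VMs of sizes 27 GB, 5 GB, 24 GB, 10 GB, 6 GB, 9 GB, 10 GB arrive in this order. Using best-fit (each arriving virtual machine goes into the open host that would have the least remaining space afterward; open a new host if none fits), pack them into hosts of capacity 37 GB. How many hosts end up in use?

3

  27 → host 1 (new)  [load 27/37]
  5 → host 1  [load 32/37]
  24 → host 2 (new)  [load 24/37]
  10 → host 2  [load 34/37]
  6 → host 3 (new)  [load 6/37]
  9 → host 3  [load 15/37]
  10 → host 3  [load 25/37]
3 hosts opened.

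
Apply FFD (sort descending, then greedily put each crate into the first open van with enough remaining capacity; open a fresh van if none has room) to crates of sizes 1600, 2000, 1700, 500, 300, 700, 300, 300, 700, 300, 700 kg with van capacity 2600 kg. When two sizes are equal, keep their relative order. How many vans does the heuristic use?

4

Sorted descending: 2000, 1700, 1600, 700, 700, 700, 500, 300, 300, 300, 300.
  2000 → van 1 (new)  [load 2000/2600]
  1700 → van 2 (new)  [load 1700/2600]
  1600 → van 3 (new)  [load 1600/2600]
  700 → van 2  [load 2400/2600]
  700 → van 3  [load 2300/2600]
  700 → van 4 (new)  [load 700/2600]
  500 → van 1  [load 2500/2600]
  300 → van 3  [load 2600/2600]
  300 → van 4  [load 1000/2600]
  300 → van 4  [load 1300/2600]
  300 → van 4  [load 1600/2600]
4 vans opened.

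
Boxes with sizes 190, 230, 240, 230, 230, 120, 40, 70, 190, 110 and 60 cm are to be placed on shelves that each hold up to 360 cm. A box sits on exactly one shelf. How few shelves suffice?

6

Total = 240 + 230 + 230 + 230 + 190 + 190 + 120 + 110 + 70 + 60 + 40 = 1710 cm.
Lower bound: ⌈1710/360⌉ = 5 shelves.
Also, 6 boxes each exceed 180 cm, and no two of those can share a shelf, so at least 6 shelves are needed.
A packing using 6 shelves:
  shelf 1: 240 + 120 = 360
  shelf 2: 230 + 110 = 340
  shelf 3: 230 + 70 + 60 = 360
  shelf 4: 230 + 40 = 270
  shelf 5: 190 = 190
  shelf 6: 190 = 190
This matches the lower bound, so 6 is optimal.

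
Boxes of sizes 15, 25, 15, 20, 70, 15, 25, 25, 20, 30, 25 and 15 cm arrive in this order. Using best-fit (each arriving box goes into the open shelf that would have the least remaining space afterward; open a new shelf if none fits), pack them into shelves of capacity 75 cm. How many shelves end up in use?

5

  15 → shelf 1 (new)  [load 15/75]
  25 → shelf 1  [load 40/75]
  15 → shelf 1  [load 55/75]
  20 → shelf 1  [load 75/75]
  70 → shelf 2 (new)  [load 70/75]
  15 → shelf 3 (new)  [load 15/75]
  25 → shelf 3  [load 40/75]
  25 → shelf 3  [load 65/75]
  20 → shelf 4 (new)  [load 20/75]
  30 → shelf 4  [load 50/75]
  25 → shelf 4  [load 75/75]
  15 → shelf 5 (new)  [load 15/75]
5 shelves opened.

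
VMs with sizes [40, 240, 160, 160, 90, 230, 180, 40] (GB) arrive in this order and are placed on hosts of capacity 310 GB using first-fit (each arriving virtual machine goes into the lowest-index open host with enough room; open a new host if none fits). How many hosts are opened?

5

  40 → host 1 (new)  [load 40/310]
  240 → host 1  [load 280/310]
  160 → host 2 (new)  [load 160/310]
  160 → host 3 (new)  [load 160/310]
  90 → host 2  [load 250/310]
  230 → host 4 (new)  [load 230/310]
  180 → host 5 (new)  [load 180/310]
  40 → host 2  [load 290/310]
5 hosts opened.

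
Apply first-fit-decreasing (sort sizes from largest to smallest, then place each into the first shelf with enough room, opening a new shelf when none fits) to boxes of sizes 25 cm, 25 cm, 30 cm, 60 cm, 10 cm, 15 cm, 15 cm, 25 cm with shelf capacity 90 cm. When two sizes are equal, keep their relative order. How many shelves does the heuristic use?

Sorted descending: 60, 30, 25, 25, 25, 15, 15, 10.
  60 → shelf 1 (new)  [load 60/90]
  30 → shelf 1  [load 90/90]
  25 → shelf 2 (new)  [load 25/90]
  25 → shelf 2  [load 50/90]
  25 → shelf 2  [load 75/90]
  15 → shelf 2  [load 90/90]
  15 → shelf 3 (new)  [load 15/90]
  10 → shelf 3  [load 25/90]
3 shelves opened.

3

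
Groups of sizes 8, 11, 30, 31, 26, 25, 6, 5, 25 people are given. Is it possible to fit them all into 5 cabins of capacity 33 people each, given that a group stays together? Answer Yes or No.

No

Total = 167 people; ⌈167/33⌉ = 6.
At least 6 cabins are required, but only 5 are allowed.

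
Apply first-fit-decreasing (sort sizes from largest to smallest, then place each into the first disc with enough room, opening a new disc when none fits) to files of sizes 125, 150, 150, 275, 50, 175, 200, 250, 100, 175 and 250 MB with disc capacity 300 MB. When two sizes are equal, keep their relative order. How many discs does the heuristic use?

7

Sorted descending: 275, 250, 250, 200, 175, 175, 150, 150, 125, 100, 50.
  275 → disc 1 (new)  [load 275/300]
  250 → disc 2 (new)  [load 250/300]
  250 → disc 3 (new)  [load 250/300]
  200 → disc 4 (new)  [load 200/300]
  175 → disc 5 (new)  [load 175/300]
  175 → disc 6 (new)  [load 175/300]
  150 → disc 7 (new)  [load 150/300]
  150 → disc 7  [load 300/300]
  125 → disc 5  [load 300/300]
  100 → disc 4  [load 300/300]
  50 → disc 2  [load 300/300]
7 discs opened.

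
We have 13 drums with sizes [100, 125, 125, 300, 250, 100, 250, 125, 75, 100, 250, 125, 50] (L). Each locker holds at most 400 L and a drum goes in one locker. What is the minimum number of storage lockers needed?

Total = 300 + 250 + 250 + 250 + 125 + 125 + 125 + 125 + 100 + 100 + 100 + 75 + 50 = 1975 L.
Lower bound: ⌈1975/400⌉ = 5 storage lockers.
A packing using 6 storage lockers:
  locker 1: 300 + 100 = 400
  locker 2: 250 + 125 = 375
  locker 3: 250 + 125 = 375
  locker 4: 250 + 125 = 375
  locker 5: 125 + 100 + 100 + 75 = 400
  locker 6: 50 = 50
No arrangement into 5 storage lockers stays within capacity, so 6 is optimal.

6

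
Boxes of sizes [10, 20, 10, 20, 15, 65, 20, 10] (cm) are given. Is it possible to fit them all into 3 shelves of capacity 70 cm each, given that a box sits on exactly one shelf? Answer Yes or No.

Yes

A valid assignment using 3 shelves:
  shelf 1: 65 = 65
  shelf 2: 20 + 20 + 20 + 10 = 70
  shelf 3: 15 + 10 + 10 = 35
Every load is within 70 cm, so 3 shelves suffice.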